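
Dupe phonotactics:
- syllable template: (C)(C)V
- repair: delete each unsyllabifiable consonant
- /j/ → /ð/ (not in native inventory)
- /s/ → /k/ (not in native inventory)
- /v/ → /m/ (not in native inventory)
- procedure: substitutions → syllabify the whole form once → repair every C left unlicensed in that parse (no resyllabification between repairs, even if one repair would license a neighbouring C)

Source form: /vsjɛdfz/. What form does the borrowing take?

Substitution: /v/ → /m/, /s/ → /k/, /j/ → /ð/, giving /mkðɛdfz/.
The consonants /m/, /d/, /f/, /z/ cannot be parsed into a legal (C)(C)V syllable (no codas are permitted; onsets may contain at most 2 consonants).
Deletion applies to /m/, /d/, /f/, /z/.

kðɛ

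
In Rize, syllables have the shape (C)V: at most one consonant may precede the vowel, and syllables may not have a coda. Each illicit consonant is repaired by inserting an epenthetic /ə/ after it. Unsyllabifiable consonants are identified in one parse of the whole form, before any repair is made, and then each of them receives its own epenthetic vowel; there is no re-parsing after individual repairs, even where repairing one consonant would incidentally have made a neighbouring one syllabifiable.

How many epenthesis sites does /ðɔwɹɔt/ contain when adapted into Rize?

The unsyllabifiable consonants are /w/, /t/; each receives one epenthetic vowel.

2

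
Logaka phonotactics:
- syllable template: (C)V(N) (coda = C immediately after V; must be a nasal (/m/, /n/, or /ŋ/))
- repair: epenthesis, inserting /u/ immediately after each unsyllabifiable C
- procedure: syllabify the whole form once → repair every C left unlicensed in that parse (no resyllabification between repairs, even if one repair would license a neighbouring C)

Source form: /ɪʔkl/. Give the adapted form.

ɪʔukulu

Under (C)V(N), the unsyllabifiable consonants are /ʔ/, /k/, /l/ (only a nasal (/m/, /n/, or /ŋ/) is licensed in coda position; onsets are limited to one consonant).
Epenthesis after each stranded consonant: /ʔ/ → /ʔu/, /k/ → /ku/, /l/ → /lu/.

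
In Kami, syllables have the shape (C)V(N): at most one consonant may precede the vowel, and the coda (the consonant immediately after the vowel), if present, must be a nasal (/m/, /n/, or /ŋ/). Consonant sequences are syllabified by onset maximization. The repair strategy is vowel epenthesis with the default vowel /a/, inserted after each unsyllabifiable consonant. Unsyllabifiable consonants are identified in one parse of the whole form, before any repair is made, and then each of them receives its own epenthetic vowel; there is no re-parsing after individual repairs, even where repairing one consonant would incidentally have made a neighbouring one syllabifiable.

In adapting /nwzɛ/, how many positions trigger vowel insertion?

The unsyllabifiable consonants are /n/, /w/; each receives one epenthetic vowel.

2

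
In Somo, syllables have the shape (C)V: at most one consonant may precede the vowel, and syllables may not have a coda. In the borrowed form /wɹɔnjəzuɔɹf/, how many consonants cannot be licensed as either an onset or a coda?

Syllabifying with onset maximization leaves /w/, /n/, /ɹ/, /f/ stranded (no codas are permitted; onsets are limited to one consonant).

4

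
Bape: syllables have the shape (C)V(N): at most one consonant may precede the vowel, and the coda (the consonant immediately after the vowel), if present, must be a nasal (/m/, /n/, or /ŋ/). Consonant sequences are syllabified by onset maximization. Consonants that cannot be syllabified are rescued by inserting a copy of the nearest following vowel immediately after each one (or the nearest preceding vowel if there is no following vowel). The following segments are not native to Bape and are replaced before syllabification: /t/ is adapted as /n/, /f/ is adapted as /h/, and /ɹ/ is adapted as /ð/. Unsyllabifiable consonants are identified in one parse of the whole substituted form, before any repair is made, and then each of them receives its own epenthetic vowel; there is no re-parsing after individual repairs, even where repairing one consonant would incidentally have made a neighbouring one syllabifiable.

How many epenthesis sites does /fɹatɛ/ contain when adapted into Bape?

After substitution the input is /hðanɛ/.
The unsyllabifiable consonants are /h/; each receives one epenthetic vowel.

1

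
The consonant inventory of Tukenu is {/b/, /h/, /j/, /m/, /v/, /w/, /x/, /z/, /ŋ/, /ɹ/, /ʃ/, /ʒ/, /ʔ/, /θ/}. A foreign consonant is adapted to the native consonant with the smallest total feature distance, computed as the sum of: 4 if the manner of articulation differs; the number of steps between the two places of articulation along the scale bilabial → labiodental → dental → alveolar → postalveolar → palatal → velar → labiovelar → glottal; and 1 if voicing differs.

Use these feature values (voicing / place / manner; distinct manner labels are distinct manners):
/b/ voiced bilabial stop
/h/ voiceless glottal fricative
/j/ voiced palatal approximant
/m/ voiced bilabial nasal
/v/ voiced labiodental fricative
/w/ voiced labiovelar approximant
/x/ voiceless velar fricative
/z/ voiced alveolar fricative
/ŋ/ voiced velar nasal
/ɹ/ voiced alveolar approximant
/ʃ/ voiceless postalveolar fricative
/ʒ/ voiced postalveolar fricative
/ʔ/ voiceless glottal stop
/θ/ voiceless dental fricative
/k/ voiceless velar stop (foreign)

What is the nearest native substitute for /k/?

/ʔ/ is closest: same manner (stop), place distance 2 (velar→glottal), same voicing; total 2. Next closest is /x/ at distance 4.

ʔ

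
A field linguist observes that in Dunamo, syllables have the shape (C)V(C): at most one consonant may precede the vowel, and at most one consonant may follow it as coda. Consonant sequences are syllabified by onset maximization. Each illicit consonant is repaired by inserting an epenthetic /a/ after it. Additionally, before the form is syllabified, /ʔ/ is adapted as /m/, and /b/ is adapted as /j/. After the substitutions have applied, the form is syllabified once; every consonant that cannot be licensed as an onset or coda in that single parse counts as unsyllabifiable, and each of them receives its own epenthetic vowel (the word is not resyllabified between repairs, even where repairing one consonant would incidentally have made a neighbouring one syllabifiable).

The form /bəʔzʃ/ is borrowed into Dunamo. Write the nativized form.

jəmzaʃa

Substitution: /b/ → /j/, /ʔ/ → /m/, giving /jəmzʃ/.
The consonants /z/, /ʃ/ cannot be parsed into a legal (C)V(C) syllable (at most one coda consonant is licensed; onsets are limited to one consonant).
Each unlicensed consonant becomes the onset of a new syllable: /z/ → /za/, /ʃ/ → /ʃa/.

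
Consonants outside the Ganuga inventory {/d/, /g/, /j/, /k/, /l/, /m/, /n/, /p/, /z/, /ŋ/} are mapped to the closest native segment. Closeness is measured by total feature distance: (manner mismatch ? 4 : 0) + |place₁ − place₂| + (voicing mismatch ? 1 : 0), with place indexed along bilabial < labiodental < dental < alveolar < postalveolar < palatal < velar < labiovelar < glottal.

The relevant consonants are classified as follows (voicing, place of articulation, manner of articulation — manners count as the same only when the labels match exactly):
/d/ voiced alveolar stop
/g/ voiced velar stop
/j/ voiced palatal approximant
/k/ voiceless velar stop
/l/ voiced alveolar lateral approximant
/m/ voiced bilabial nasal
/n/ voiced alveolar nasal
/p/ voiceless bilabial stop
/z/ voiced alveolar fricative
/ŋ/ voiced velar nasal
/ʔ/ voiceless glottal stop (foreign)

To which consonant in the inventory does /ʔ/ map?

/k/ is closest: same manner (stop), place distance 2 (glottal→velar), same voicing; total 2. Next closest is /g/ at distance 3.

k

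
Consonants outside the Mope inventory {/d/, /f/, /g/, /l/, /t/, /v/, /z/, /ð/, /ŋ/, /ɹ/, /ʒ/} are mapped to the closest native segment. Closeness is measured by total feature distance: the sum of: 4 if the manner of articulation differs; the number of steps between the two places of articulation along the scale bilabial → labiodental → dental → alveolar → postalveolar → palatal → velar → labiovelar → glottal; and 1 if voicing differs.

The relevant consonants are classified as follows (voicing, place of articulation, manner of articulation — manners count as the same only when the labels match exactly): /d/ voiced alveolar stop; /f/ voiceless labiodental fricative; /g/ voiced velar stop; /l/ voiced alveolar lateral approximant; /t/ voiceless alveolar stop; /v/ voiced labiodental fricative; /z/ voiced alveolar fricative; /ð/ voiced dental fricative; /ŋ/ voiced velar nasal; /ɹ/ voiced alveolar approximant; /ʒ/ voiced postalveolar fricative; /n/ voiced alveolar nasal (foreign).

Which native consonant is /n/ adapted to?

ŋ

/ŋ/ is closest: same manner (nasal), place distance 3 (alveolar→velar), same voicing; total 3. Next closest is /d/ at distance 4.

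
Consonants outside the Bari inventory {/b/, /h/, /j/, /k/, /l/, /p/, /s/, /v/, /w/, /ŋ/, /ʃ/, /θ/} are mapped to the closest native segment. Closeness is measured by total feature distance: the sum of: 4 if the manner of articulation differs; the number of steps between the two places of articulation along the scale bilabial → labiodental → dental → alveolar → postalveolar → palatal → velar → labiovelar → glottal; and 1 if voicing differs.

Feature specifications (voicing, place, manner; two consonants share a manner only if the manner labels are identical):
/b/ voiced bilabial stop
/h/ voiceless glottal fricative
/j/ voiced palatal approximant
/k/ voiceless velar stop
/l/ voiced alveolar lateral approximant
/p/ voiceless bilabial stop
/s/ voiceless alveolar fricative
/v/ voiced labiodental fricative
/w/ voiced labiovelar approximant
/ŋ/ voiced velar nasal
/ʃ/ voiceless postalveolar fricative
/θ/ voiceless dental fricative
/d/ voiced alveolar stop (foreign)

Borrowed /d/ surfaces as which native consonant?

b

/b/ is closest: same manner (stop), place distance 3 (alveolar→bilabial), same voicing; total 3. Next closest is /k/ at distance 4.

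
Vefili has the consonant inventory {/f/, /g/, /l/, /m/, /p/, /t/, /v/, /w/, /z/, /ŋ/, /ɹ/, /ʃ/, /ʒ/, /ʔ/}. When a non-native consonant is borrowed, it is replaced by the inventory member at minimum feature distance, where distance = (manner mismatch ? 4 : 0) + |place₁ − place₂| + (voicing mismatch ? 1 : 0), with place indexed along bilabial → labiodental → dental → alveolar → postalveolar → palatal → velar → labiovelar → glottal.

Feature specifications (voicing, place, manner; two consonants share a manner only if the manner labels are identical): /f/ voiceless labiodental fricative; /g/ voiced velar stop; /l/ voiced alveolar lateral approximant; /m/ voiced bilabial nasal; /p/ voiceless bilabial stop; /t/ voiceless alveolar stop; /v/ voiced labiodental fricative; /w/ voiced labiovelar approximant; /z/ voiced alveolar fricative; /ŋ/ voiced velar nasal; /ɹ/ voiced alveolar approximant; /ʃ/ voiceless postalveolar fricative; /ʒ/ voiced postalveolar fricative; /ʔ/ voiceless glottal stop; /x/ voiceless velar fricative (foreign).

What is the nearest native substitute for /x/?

ʃ

/ʃ/ is closest: same manner (fricative), place distance 2 (velar→postalveolar), same voicing; total 2. Next closest is /ʒ/ at distance 3.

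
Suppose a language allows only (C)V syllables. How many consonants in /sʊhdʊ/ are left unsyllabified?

1

Syllabifying with onset maximization leaves /h/ stranded (no codas are permitted; onsets are limited to one consonant).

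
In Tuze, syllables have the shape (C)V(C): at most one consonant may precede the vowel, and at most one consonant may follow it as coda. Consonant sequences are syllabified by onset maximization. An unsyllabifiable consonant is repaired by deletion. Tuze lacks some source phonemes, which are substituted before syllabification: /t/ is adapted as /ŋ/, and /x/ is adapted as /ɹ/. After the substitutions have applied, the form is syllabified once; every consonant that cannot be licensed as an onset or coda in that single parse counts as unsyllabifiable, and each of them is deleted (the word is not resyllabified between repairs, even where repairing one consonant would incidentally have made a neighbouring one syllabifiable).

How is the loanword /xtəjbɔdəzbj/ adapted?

ŋəjbɔdəz

Substitution: /x/ → /ɹ/, /t/ → /ŋ/, giving /ɹŋəjbɔdəzbj/.
Syllabifying with onset maximization leaves /ɹ/, /b/, /j/ stranded (at most one coda consonant is licensed; onsets are limited to one consonant).
Each unlicensed consonant is deleted: /ɹ/, /b/, /j/.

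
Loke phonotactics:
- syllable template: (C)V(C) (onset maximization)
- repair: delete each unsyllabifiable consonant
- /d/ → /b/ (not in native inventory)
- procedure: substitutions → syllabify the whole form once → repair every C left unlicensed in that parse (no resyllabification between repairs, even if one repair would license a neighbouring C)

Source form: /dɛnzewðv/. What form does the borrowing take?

bɛnzew

Substitution: /d/ → /b/, giving /bɛnzewðv/.
Under (C)V(C), the unsyllabifiable consonants are /ð/, /v/ (at most one coda consonant is licensed; onsets are limited to one consonant).
Deletion applies to /ð/, /v/.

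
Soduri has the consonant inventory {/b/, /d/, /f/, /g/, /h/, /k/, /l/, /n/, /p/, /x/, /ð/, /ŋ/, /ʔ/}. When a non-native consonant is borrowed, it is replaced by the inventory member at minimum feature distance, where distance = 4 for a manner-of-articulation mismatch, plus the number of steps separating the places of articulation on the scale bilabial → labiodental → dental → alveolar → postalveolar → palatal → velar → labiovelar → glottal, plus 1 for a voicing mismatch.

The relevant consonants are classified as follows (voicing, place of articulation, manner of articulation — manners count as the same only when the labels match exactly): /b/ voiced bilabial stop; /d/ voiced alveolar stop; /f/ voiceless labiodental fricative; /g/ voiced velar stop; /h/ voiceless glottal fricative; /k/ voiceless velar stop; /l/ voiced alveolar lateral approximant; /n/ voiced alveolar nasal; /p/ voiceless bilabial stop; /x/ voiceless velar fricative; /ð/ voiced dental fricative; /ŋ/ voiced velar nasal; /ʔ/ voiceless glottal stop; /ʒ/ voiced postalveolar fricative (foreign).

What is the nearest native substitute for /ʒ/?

/ð/ is closest: same manner (fricative), place distance 2 (postalveolar→dental), same voicing; total 2. Next closest is /x/ at distance 3.

ð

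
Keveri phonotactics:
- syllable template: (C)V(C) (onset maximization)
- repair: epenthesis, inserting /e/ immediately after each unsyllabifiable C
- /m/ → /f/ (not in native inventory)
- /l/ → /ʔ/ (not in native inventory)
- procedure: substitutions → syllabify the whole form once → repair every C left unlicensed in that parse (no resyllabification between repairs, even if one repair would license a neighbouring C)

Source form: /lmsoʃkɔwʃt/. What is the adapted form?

ʔefesoʃkɔwʃete

Substitution: /l/ → /ʔ/, /m/ → /f/, giving /ʔfsoʃkɔwʃt/.
The consonants /ʔ/, /f/, /ʃ/, /t/ cannot be parsed into a legal (C)V(C) syllable (at most one coda consonant is licensed; onsets are limited to one consonant).
Inserting the epenthetic vowel yields /ʔ/ → /ʔe/, /f/ → /fe/, /ʃ/ → /ʃe/, /t/ → /te/.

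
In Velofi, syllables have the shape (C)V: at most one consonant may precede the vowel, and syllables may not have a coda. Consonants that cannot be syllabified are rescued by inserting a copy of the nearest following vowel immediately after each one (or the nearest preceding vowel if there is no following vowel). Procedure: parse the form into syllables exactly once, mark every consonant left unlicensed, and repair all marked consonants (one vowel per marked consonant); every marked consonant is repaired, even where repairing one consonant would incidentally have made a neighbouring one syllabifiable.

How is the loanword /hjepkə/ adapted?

Syllabifying with onset maximization leaves /h/, /p/ stranded (no codas are permitted; onsets are limited to one consonant).
Epenthesis after each stranded consonant: /h/ → /he/, /p/ → /pə/.

hejepəkə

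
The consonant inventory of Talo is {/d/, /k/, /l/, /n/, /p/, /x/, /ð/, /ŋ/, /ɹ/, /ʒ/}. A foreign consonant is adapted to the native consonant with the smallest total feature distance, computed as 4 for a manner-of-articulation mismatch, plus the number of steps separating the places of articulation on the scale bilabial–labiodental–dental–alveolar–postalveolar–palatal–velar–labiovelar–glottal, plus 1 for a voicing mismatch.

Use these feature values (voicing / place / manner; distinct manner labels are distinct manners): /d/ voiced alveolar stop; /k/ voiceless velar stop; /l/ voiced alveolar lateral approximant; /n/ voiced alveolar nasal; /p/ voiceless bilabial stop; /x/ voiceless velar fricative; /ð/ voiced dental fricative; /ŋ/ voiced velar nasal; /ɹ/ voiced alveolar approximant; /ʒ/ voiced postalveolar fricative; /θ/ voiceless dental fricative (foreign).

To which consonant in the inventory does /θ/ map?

/ð/ is closest: same manner (fricative), place distance 0 (dental→dental), voicing differs (+1); total 1. Next closest is /ʒ/ at distance 3.

ð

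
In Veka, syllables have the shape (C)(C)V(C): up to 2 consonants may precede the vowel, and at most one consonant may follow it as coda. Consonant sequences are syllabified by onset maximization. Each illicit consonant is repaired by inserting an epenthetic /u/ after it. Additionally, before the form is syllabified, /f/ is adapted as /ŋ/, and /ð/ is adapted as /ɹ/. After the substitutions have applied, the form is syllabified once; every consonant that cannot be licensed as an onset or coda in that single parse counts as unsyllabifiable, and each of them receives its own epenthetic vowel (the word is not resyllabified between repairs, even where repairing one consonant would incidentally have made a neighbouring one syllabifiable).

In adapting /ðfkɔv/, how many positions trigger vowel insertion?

1

After substitution the input is /ɹŋkɔv/.
The unsyllabifiable consonants are /ɹ/; each receives one epenthetic vowel.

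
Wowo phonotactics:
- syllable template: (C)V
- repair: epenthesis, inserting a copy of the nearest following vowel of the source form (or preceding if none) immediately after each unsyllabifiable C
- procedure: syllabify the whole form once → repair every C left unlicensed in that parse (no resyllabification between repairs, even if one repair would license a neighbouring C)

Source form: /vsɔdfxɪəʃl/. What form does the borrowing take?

vɔsɔdɪfɪxɪəʃələ

Under (C)V, the unsyllabifiable consonants are /v/, /d/, /f/, /ʃ/, /l/ (no codas are permitted; onsets are limited to one consonant).
Each unlicensed consonant becomes the onset of a new syllable: /v/ → /vɔ/, /d/ → /dɪ/, /f/ → /fɪ/, /ʃ/ → /ʃə/, /l/ → /lə/.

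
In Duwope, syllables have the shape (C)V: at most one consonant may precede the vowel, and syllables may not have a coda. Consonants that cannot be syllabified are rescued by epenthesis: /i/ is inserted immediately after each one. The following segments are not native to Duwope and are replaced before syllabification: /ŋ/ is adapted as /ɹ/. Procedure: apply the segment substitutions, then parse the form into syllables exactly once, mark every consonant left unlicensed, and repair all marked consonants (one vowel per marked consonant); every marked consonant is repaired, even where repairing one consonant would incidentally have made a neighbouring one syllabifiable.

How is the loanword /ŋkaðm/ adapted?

ɹikaðimi

Substitution: /ŋ/ → /ɹ/, giving /ɹkaðm/.
Under (C)V, the unsyllabifiable consonants are /ɹ/, /ð/, /m/ (no codas are permitted; onsets are limited to one consonant).
Epenthesis after each stranded consonant: /ɹ/ → /ɹi/, /ð/ → /ði/, /m/ → /mi/.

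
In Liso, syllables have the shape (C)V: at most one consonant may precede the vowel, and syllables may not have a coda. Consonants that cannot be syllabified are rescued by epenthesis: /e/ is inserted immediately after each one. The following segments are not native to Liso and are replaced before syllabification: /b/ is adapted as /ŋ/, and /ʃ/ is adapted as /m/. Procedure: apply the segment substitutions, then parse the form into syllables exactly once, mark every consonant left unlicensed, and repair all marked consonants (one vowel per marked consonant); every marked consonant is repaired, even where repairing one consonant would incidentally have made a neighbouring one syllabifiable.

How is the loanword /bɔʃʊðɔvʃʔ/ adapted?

ŋɔmʊðɔvemeʔe

Substitution: /b/ → /ŋ/, /ʃ/ → /m/, giving /ŋɔmʊðɔvmʔ/.
Syllabifying with onset maximization leaves /v/, /m/, /ʔ/ stranded (no codas are permitted; onsets are limited to one consonant).
Each unlicensed consonant becomes the onset of a new syllable: /v/ → /ve/, /m/ → /me/, /ʔ/ → /ʔe/.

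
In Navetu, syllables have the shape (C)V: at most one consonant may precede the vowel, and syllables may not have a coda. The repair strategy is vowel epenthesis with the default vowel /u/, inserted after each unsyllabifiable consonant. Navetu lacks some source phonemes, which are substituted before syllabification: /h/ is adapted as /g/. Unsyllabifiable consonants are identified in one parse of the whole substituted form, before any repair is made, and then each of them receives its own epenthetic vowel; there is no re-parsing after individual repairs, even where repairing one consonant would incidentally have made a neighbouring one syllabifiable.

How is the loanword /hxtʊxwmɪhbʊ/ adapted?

guxutʊxuwumɪgubʊ

Substitution: /h/ → /g/, giving /gxtʊxwmɪgbʊ/.
Syllabifying with onset maximization leaves /g/, /x/, /x/, /w/, /g/ stranded (no codas are permitted; onsets are limited to one consonant).
Inserting the epenthetic vowel yields /g/ → /gu/, /x/ → /xu/, /x/ → /xu/, /w/ → /wu/, /g/ → /gu/.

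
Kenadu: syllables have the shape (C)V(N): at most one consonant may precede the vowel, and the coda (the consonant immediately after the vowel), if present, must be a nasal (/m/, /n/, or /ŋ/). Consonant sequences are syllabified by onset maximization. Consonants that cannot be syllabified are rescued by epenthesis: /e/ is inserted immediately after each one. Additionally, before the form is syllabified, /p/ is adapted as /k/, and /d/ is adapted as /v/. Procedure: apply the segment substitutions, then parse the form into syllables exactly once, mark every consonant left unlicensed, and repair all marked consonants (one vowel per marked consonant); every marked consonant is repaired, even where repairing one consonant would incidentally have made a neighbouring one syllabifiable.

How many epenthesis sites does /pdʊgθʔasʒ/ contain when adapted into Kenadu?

After substitution the input is /kvʊgθʔasʒ/.
The unsyllabifiable consonants are /k/, /g/, /θ/, /s/, /ʒ/; each receives one epenthetic vowel.

5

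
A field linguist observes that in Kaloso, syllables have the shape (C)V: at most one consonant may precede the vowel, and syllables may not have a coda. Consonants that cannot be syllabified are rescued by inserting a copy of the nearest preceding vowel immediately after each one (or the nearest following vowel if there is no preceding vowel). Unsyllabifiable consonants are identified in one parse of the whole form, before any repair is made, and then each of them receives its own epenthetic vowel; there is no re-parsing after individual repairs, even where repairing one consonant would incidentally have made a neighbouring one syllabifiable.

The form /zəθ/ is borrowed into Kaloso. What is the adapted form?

zəθə

The consonants /θ/ cannot be parsed into a legal (C)V syllable (no codas are permitted; onsets are limited to one consonant).
Each unlicensed consonant becomes the onset of a new syllable: /θ/ → /θə/.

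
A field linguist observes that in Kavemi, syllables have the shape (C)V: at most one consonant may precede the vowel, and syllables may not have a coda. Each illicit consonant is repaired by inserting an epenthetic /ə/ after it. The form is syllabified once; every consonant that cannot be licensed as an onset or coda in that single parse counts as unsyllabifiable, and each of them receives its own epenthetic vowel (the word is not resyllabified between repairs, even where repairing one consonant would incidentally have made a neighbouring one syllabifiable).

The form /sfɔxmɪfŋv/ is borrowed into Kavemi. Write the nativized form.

səfɔxəmɪfəŋəvə

The consonants /s/, /x/, /f/, /ŋ/, /v/ cannot be parsed into a legal (C)V syllable (no codas are permitted; onsets are limited to one consonant).
Epenthesis after each stranded consonant: /s/ → /sə/, /x/ → /xə/, /f/ → /fə/, /ŋ/ → /ŋə/, /v/ → /və/.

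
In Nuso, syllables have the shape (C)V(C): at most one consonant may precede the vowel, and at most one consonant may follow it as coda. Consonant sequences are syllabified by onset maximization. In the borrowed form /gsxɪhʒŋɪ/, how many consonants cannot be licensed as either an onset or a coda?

Under (C)V(C), the unsyllabifiable consonants are /g/, /s/, /ʒ/ (at most one coda consonant is licensed; onsets are limited to one consonant).

3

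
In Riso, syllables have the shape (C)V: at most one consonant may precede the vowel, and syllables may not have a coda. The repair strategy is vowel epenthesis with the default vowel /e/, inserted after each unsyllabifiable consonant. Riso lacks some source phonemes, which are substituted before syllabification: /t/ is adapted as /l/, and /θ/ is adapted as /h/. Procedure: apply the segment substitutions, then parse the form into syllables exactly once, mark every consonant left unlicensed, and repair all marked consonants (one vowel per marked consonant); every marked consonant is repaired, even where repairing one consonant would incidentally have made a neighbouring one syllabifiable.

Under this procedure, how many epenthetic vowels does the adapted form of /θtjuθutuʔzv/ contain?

5

After substitution the input is /hljuhuluʔzv/.
The unsyllabifiable consonants are /h/, /l/, /ʔ/, /z/, /v/; each receives one epenthetic vowel.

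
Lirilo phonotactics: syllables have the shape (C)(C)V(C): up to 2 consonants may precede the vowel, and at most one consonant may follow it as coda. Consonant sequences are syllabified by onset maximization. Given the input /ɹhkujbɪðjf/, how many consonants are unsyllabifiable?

3

Under (C)(C)V(C), the unsyllabifiable consonants are /ɹ/, /j/, /f/ (at most one coda consonant is licensed; onsets may contain at most 2 consonants).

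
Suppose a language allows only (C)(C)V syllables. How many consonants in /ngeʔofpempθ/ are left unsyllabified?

The consonants /m/, /p/, /θ/ cannot be parsed into a legal (C)(C)V syllable (no codas are permitted; onsets may contain at most 2 consonants).

3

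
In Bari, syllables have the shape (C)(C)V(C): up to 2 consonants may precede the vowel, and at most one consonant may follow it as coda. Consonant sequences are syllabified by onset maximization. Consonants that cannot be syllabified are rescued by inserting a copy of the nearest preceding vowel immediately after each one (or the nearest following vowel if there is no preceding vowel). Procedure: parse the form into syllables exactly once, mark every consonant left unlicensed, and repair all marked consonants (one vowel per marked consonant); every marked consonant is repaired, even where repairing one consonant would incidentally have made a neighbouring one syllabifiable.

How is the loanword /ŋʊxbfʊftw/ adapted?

ŋʊxbfʊftʊwʊ

Under (C)(C)V(C), the unsyllabifiable consonants are /t/, /w/ (at most one coda consonant is licensed; onsets may contain at most 2 consonants).
Each unlicensed consonant becomes the onset of a new syllable: /t/ → /tʊ/, /w/ → /wʊ/.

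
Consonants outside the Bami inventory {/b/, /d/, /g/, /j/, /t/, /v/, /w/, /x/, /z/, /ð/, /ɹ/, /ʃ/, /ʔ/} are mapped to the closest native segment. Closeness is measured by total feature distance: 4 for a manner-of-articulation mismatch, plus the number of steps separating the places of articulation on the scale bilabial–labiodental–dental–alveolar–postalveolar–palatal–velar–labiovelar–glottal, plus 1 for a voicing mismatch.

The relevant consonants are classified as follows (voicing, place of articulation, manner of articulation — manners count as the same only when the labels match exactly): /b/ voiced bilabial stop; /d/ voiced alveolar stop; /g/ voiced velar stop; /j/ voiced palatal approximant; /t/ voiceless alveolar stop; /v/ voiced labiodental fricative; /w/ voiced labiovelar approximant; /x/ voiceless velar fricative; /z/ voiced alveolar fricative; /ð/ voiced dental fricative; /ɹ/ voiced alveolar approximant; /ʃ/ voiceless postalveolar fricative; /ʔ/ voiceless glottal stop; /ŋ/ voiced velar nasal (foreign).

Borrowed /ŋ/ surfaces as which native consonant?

/g/ is closest: manner differs (nasal→stop, +4), place distance 0 (velar→velar), same voicing; total 4. Next closest is /j/ at distance 5.

g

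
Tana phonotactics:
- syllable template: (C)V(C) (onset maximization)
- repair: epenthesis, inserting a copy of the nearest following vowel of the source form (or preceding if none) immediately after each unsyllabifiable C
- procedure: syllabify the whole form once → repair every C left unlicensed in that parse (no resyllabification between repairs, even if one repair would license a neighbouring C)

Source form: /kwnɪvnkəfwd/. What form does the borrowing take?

Syllabifying with onset maximization leaves /k/, /w/, /n/, /w/, /d/ stranded (at most one coda consonant is licensed; onsets are limited to one consonant).
Epenthesis after each stranded consonant: /k/ → /kɪ/, /w/ → /wɪ/, /n/ → /nə/, /w/ → /wə/, /d/ → /də/.

kɪwɪnɪvnəkəfwədə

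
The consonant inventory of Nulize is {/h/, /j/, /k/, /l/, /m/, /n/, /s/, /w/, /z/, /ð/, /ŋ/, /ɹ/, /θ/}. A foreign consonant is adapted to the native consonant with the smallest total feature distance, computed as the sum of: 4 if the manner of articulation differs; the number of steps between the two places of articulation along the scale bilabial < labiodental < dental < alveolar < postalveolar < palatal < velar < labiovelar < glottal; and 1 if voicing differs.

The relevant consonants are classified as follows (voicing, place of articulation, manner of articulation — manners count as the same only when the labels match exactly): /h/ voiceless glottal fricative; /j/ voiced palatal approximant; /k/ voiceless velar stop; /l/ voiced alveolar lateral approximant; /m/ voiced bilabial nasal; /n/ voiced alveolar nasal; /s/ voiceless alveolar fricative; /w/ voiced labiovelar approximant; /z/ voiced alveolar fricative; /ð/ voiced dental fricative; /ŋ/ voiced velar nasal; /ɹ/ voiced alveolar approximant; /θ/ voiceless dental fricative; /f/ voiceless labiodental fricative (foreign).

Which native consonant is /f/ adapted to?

θ

/θ/ is closest: same manner (fricative), place distance 1 (labiodental→dental), same voicing; total 1. Next closest is /s/ at distance 2.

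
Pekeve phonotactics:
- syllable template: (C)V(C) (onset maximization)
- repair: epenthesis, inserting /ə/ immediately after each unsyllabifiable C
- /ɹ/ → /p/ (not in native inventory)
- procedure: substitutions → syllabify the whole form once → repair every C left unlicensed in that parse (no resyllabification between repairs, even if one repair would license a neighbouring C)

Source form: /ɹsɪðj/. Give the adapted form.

pəsɪðjə

Substitution: /ɹ/ → /p/, giving /psɪðj/.
Under (C)V(C), the unsyllabifiable consonants are /p/, /j/ (at most one coda consonant is licensed; onsets are limited to one consonant).
Inserting the epenthetic vowel yields /p/ → /pə/, /j/ → /jə/.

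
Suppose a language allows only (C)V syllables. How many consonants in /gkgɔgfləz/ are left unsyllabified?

The consonants /g/, /k/, /g/, /f/, /z/ cannot be parsed into a legal (C)V syllable (no codas are permitted; onsets are limited to one consonant).

5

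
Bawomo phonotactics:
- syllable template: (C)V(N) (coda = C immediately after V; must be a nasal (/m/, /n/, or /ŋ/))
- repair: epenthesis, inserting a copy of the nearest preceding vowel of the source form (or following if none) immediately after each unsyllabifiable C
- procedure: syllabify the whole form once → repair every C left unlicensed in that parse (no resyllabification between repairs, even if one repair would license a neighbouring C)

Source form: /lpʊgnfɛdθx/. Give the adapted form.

Syllabifying with onset maximization leaves /l/, /g/, /n/, /d/, /θ/, /x/ stranded (only a nasal (/m/, /n/, or /ŋ/) is licensed in coda position; onsets are limited to one consonant).
Epenthesis after each stranded consonant: /l/ → /lʊ/, /g/ → /gʊ/, /n/ → /nʊ/, /d/ → /dɛ/, /θ/ → /θɛ/, /x/ → /xɛ/.

lʊpʊgʊnʊfɛdɛθɛxɛ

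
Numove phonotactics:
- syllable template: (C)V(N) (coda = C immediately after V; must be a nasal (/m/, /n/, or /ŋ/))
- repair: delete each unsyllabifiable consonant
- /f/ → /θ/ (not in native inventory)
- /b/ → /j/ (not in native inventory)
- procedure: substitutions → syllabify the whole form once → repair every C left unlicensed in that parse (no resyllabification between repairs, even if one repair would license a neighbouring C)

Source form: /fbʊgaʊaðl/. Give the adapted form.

Substitution: /f/ → /θ/, /b/ → /j/, giving /θjʊgaʊaðl/.
Under (C)V(N), the unsyllabifiable consonants are /θ/, /ð/, /l/ (only a nasal (/m/, /n/, or /ŋ/) is licensed in coda position; onsets are limited to one consonant).
Deletion applies to /θ/, /ð/, /l/.

jʊgaʊa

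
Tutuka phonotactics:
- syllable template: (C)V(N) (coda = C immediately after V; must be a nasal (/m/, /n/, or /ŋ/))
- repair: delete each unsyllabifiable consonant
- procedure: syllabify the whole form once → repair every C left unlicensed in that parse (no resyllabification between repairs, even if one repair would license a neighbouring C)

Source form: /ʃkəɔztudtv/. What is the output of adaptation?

kəɔtu

The consonants /ʃ/, /z/, /d/, /t/, /v/ cannot be parsed into a legal (C)V(N) syllable (only a nasal (/m/, /n/, or /ŋ/) is licensed in coda position; onsets are limited to one consonant).
Each unlicensed consonant is deleted: /ʃ/, /z/, /d/, /t/, /v/.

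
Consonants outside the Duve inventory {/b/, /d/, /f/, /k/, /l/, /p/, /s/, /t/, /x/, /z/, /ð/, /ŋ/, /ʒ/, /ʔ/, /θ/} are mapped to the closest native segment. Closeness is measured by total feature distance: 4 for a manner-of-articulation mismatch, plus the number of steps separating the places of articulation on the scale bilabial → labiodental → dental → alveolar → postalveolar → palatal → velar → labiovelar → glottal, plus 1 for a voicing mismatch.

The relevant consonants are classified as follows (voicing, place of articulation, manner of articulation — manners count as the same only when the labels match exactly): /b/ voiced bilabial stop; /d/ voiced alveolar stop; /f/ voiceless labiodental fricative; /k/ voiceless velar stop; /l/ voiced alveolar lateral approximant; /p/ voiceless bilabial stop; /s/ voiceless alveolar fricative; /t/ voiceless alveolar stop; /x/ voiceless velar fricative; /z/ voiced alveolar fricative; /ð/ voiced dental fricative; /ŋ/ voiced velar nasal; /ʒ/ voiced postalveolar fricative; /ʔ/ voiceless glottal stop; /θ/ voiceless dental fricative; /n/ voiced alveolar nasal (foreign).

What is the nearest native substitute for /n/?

/ŋ/ is closest: same manner (nasal), place distance 3 (alveolar→velar), same voicing; total 3. Next closest is /d/ at distance 4.

ŋ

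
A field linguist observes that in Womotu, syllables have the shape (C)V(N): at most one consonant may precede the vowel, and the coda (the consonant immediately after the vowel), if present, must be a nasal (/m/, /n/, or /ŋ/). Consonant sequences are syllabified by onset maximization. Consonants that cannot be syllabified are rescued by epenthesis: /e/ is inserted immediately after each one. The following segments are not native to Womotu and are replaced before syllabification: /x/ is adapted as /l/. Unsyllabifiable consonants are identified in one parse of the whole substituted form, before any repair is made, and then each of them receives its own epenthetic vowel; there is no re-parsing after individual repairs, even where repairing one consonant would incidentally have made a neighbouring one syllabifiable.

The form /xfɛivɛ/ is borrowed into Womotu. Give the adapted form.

lefɛivɛ

Substitution: /x/ → /l/, giving /lfɛivɛ/.
Under (C)V(N), the unsyllabifiable consonants are /l/ (only a nasal (/m/, /n/, or /ŋ/) is licensed in coda position; onsets are limited to one consonant).
Each unlicensed consonant becomes the onset of a new syllable: /l/ → /le/.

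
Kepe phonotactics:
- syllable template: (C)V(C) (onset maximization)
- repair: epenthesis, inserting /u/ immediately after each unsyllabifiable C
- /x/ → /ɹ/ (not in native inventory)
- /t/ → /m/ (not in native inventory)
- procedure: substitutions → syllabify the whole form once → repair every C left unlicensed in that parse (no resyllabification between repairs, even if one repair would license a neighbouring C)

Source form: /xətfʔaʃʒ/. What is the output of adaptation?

Substitution: /x/ → /ɹ/, /t/ → /m/, giving /ɹəmfʔaʃʒ/.
Syllabifying with onset maximization leaves /f/, /ʒ/ stranded (at most one coda consonant is licensed; onsets are limited to one consonant).
Each unlicensed consonant becomes the onset of a new syllable: /f/ → /fu/, /ʒ/ → /ʒu/.

ɹəmfuʔaʃʒu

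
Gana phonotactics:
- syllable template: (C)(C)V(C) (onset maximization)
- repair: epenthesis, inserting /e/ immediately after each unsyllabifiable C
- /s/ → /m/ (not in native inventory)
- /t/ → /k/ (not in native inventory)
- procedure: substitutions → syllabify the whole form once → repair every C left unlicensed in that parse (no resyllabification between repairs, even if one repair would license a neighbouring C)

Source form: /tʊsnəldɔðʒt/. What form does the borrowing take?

kʊmnəldɔðʒeke

Substitution: /t/ → /k/, /s/ → /m/, giving /kʊmnəldɔðʒk/.
The consonants /ʒ/, /k/ cannot be parsed into a legal (C)(C)V(C) syllable (at most one coda consonant is licensed; onsets may contain at most 2 consonants).
Each unlicensed consonant becomes the onset of a new syllable: /ʒ/ → /ʒe/, /k/ → /ke/.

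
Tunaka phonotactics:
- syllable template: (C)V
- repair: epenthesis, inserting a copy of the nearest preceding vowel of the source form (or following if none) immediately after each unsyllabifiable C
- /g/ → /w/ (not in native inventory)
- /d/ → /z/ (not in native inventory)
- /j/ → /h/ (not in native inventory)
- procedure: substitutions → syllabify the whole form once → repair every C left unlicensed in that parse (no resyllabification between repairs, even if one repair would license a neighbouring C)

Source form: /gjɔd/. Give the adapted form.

Substitution: /g/ → /w/, /j/ → /h/, /d/ → /z/, giving /whɔz/.
Syllabifying with onset maximization leaves /w/, /z/ stranded (no codas are permitted; onsets are limited to one consonant).
Each unlicensed consonant becomes the onset of a new syllable: /w/ → /wɔ/, /z/ → /zɔ/.

wɔhɔzɔ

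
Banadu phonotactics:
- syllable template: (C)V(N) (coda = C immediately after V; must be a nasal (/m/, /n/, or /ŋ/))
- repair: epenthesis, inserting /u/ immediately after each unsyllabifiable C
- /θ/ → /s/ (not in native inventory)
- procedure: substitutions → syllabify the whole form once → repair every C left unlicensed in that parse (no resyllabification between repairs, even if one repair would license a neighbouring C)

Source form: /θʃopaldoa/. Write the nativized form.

suʃopaludoa

Substitution: /θ/ → /s/, giving /sʃopaldoa/.
The consonants /s/, /l/ cannot be parsed into a legal (C)V(N) syllable (only a nasal (/m/, /n/, or /ŋ/) is licensed in coda position; onsets are limited to one consonant).
Each unlicensed consonant becomes the onset of a new syllable: /s/ → /su/, /l/ → /lu/.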